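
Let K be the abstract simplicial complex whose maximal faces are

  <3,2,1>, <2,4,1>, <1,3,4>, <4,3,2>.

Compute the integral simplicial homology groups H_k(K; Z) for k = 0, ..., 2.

We work with the vertex ordering 1 < 2 < 3 < 4. The simplices of K, each written with vertices in increasing order, are:

  0-simplices (4): [1], [2], [3], [4]
  1-simplices (6): [1,2], [1,3], [1,4], [2,3], [2,4], [3,4]
  2-simplices (4): [1,2,3], [1,2,4], [1,3,4], [2,3,4]

Hence C_0 ≅ Z^4, C_1 ≅ Z^6, C_2 ≅ Z^4.

Boundary ∂_1: C_1 → C_0 sends each edge [p,q] (with p < q) to q − p. For instance
  ∂[1,4] = [4] − [1].
This gives a 4×6 integer matrix of rank 3; reducing to Smith normal form yields diagonal entries (1,1,1).

∂_2: C_2 → C_1 acts by ∂[p,q,r] = [q,r] − [p,r] + [p,q]. For instance
  ∂[1,2,3] = [2,3] − [1,3] + [1,2],
  ∂[1,2,4] = [2,4] − [1,4] + [1,2].
The resulting 6×4 matrix has rank 3, and its Smith normal form has invariant factors (1,1,1).

Now H_k = ker ∂_k / im ∂_{k+1}, so:

  H_0: rank C_0 − rank ∂_1 = 4 − 3 = 1, and the invariant factors of ∂_1 are all 1, so H_0 ≅ Z.
  H_1: rank ker ∂_1 − rank ∂_2 = (6 − 3) − 3 = 0, and the invariant factors of ∂_2 are all 1, so H_1 ≅ 0.
  H_2: rank ker ∂_2 − rank ∂_3 = (4 − 3) − 0 = 1, and there is no ∂_3, so H_2 ≅ Z.

H_0 ≅ Z,  H_1 = 0,  H_2 ≅ Z.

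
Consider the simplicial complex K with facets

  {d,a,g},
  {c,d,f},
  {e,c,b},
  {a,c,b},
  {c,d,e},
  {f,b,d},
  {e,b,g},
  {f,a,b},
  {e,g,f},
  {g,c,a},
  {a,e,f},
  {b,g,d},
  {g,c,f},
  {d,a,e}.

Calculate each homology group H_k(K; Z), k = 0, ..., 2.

Order the vertices as a < b < c < d < e < f < g. Listing each simplex with vertices in this order, K has dimension 2 with simplices:

  0-simplices (7): a, b, c, d, e, f, g
  1-simplices (21): ab, ac, ad, ae, af, ag, bc, bd, be, bf, bg, cd, ce, cf, cg, de, df, dg, ef, eg, fg
  2-simplices (14): abc, abf, acg, ade, adg, aef, bce, bdf, bdg, beg, cde, cdf, cfg, efg

Hence C_0 ≅ Z^7, C_1 ≅ Z^21, C_2 ≅ Z^14.

The boundary map ∂_1: C_1 → C_0 maps an edge to its endpoints' difference, ∂[p,q] = q − p.
This gives a 7×21 integer matrix of rank 6; reducing to Smith normal form yields diagonal entries (1,1,1,1,1,1).

Boundary ∂_2: C_2 → C_1 acts by ∂[p,q,r] = [q,r] − [p,r] + [p,q]. For instance
  ∂acg = cg − ag + ac,
  ∂abc = bc − ac + ab.
This gives a 21×14 integer matrix of rank 13; reducing to Smith normal form yields diagonal entries (1,1,1,1,1,1,1,1,1,1,1,1,1).

From H_k ≅ ker(∂_k) / im(∂_{k+1}) we obtain:

  H_0: rank C_0 − rank ∂_1 = 7 − 6 = 1, and the invariant factors of ∂_1 are all 1, so H_0 ≅ Z.
  H_1: rank ker ∂_1 − rank ∂_2 = (21 − 6) − 13 = 2, and the invariant factors of ∂_2 are all 1, so H_1 ≅ Z^2.
  H_2: rank ker ∂_2 − rank ∂_3 = (14 − 13) − 0 = 1, and there is no ∂_3, so H_2 ≅ Z.

H_0 = Z,  H_1 = Z^2,  H_2 = Z.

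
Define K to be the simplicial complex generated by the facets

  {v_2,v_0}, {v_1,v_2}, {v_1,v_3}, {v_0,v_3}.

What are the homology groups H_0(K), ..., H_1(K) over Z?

H_0 = Z,  H_1 = Z.

Take the total order v_0 < v_1 < v_2 < v_3 on the vertex set. Then K (dimension 1) consists of the simplices:

  0-simplices (4): [v_0], [v_1], [v_2], [v_3]
  1-simplices (4): [v_0,v_2], [v_0,v_3], [v_1,v_2], [v_1,v_3]

giving chain groups C_0 ≅ Z^4, C_1 ≅ Z^4.

Boundary ∂_1: C_1 → C_0 maps an edge to its endpoints' difference, ∂[p,q] = q − p. For instance
  ∂[v_0,v_2] = [v_2] − [v_0].
As a 4×4 matrix over Z this has rank 3, with invariant factors (1,1,1).

Computing H_k = (kernel of ∂_k) / (image of ∂_{k+1}):

  H_0: rank C_0 − rank ∂_1 = 4 − 3 = 1, and the invariant factors of ∂_1 are all 1, so H_0 = Z.
  H_1: rank ker ∂_1 − rank ∂_2 = (4 − 3) − 0 = 1, and there is no ∂_2, so H_1 = Z.

As a check, the Euler characteristic is 4 − 4 = 0, which agrees with 1 − 1 = 0.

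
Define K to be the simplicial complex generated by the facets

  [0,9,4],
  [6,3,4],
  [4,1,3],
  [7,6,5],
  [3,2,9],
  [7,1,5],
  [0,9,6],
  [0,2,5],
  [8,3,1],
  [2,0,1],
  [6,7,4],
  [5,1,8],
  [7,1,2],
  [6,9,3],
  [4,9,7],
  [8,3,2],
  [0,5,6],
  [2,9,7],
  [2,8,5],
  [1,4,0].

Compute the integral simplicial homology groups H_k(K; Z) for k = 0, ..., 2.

Order the vertices as 0 < 1 < 2 < 3 < 4 < 5 < 6 < 7 < 8 < 9. Listing each simplex with vertices in this order, K has dimension 2 with simplices:

  0-simplices (10): [0], [1], [2], [3], [4], [5], [6], [7], [8], [9]
  1-simplices (30): (30 of them)
  2-simplices (20): (20 of them)

giving chain groups C_0 ≅ Z^10, C_1 ≅ Z^30, C_2 ≅ Z^20.

∂_1: C_1 → C_0 sends each edge [p,q] (with p < q) to q − p.
The 10×30 boundary matrix has rank 9 and Smith normal form diag(1,1,1,1,1,1,1,1,1).

∂_2: C_2 → C_1 maps a triangle to the signed sum of its edges. For instance
  ∂[0,5,6] = [5,6] − [0,6] + [0,5],
  ∂[1,5,8] = [5,8] − [1,8] + [1,5].
The resulting 30×20 matrix has rank 20, and its Smith normal form has invariant factors (1,1,1,1,1,1,1,1,1,1,1,1,1,1,1,1,1,1,1,2).

Reading off H_k = ker ∂_k / im ∂_{k+1}:

  H_0: rank C_0 − rank ∂_1 = 10 − 9 = 1, and the invariant factors of ∂_1 are all 1, so H_0 ≅ Z.
  H_1: rank ker ∂_1 − rank ∂_2 = (30 − 9) − 20 = 1, and ∂_2 has invariant factor 2 > 1, so H_1 ≅ Z ⊕ Z/2Z.
  H_2: rank ker ∂_2 − rank ∂_3 = (20 − 20) − 0 = 0, and there is no ∂_3, so H_2 ≅ 0.

H_0 = Z,  H_1 = Z ⊕ Z/2Z,  H_2 = 0.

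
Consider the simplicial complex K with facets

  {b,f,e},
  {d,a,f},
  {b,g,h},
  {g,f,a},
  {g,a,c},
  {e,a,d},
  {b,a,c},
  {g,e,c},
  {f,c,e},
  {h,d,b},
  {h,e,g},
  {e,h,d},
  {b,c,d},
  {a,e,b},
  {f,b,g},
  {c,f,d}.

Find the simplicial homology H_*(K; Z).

H_0 = Z,  H_1 = Z^2,  H_2 = Z.

We work with the vertex ordering a < b < c < d < e < f < g < h. The simplices of K, each written with vertices in increasing order, are:

  0-simplices (8): a, b, c, d, e, f, g, h
  1-simplices (24): ab, ac, ad, ae, af, ag, bc, bd, be, bf, bg, bh, cd, ce, cf, cg, de, df, dh, ef, eg, eh, fg, gh
  2-simplices (16): abc, abe, acg, ade, adf, afg, bcd, bdh, bef, bfg, bgh, cdf, cef, ceg, deh, egh

giving chain groups C_0 ≅ Z^8, C_1 ≅ Z^24, C_2 ≅ Z^16.

The boundary map ∂_1: C_1 → C_0 sends each edge [p,q] (with p < q) to q − p. For instance
  ∂ag = g − a.
This gives a 8×24 integer matrix of rank 7; reducing to Smith normal form yields diagonal entries (1,1,1,1,1,1,1).

Boundary ∂_2: C_2 → C_1 sends each 2-simplex [p,q,r] to [q,r] − [p,r] + [p,q]. For instance
  ∂egh = gh − eh + eg,
  ∂ade = de − ae + ad.
This gives a 24×16 integer matrix of rank 15; reducing to Smith normal form yields diagonal entries (1,1,1,1,1,1,1,1,1,1,1,1,1,1,1).

Reading off H_k = ker ∂_k / im ∂_{k+1}:

  H_0: rank C_0 − rank ∂_1 = 8 − 7 = 1, and the invariant factors of ∂_1 are all 1, so H_0 = Z.
  H_1: rank ker ∂_1 − rank ∂_2 = (24 − 7) − 15 = 2, and the invariant factors of ∂_2 are all 1, so H_1 = Z^2.
  H_2: rank ker ∂_2 − rank ∂_3 = (16 − 15) − 0 = 1, and there is no ∂_3, so H_2 = Z.

As a check, the Euler characteristic is 8 − 24 + 16 = 0, which agrees with 1 − 2 + 1 = 0.
(K is a triangulation of the torus T^2.)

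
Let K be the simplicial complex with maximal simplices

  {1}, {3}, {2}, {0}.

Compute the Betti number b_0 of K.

Fix the vertex order 0 < 1 < 2 < 3 and write every simplex with vertices in increasing order. Then dim K = 0 and the simplices of K are:

  0-simplices (4): [0], [1], [2], [3]

Hence C_0 ≅ Z^4.

Now H_k = ker ∂_k / im ∂_{k+1}, so:

  H_0: rank C_0 − rank ∂_1 = 4 − 0 = 4, and there is no ∂_1, so H_0 = Z^4.

Hence the Betti numbers are b_0 = 4.

b_0 = 4.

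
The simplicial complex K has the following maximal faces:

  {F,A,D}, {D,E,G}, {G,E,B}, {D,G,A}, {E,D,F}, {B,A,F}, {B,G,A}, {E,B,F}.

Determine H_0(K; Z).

Fix the vertex order A < B < D < E < F < G and write every simplex with vertices in increasing order. Then dim K = 2 and the simplices of K are:

  0-simplices (6): A, B, D, E, F, G
  1-simplices (12): AB, AD, AF, AG, BE, BF, BG, DE, DF, DG, EF, EG
  2-simplices (8): ABF, ABG, ADF, ADG, BEF, BEG, DEF, DEG

Hence C_0 ≅ Z^6, C_1 ≅ Z^12, C_2 ≅ Z^8.

Boundary ∂_1: C_1 → C_0 is given by ∂[p,q] = [q] − [p]. For instance
  ∂DF = F − D.
This gives a 6×12 integer matrix of rank 5; reducing to Smith normal form yields diagonal entries (1,1,1,1,1).

Boundary ∂_2: C_2 → C_1 sends each 2-simplex [p,q,r] to [q,r] − [p,r] + [p,q]. For instance
  ∂ABG = BG − AG + AB,
  ∂DEF = EF − DF + DE.
The 12×8 boundary matrix has rank 7 and Smith normal form diag(1,1,1,1,1,1,1).

Reading off H_k = ker ∂_k / im ∂_{k+1}:

  H_0: rank C_0 − rank ∂_1 = 6 − 5 = 1, and the invariant factors of ∂_1 are all 1, so H_0 = Z.

H_0 = Z.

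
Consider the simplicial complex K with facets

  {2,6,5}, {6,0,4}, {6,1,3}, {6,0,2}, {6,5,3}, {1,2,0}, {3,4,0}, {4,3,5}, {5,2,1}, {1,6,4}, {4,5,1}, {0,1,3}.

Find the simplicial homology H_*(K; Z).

H_0 = Z,  H_1 = Z/2,  H_2 = 0.

Take the total order 0 < 1 < 2 < 3 < 4 < 5 < 6 on the vertex set. Then K (dimension 2) consists of the simplices:

  0-simplices (7): [0], [1], [2], [3], [4], [5], [6]
  1-simplices (18): [0,1], [0,2], [0,3], [0,4], [0,6], [1,2], [1,3], [1,4], [1,5], [1,6], [2,5], [2,6], [3,4], [3,5], [3,6], [4,5], [4,6], [5,6]
  2-simplices (12): [0,1,2], [0,1,3], [0,2,6], [0,3,4], [0,4,6], [1,2,5], [1,3,6], [1,4,5], [1,4,6], [2,5,6], [3,4,5], [3,5,6]

Hence C_0 ≅ Z^7, C_1 ≅ Z^18, C_2 ≅ Z^12.

∂_1: C_1 → C_0 maps an edge to its endpoints' difference, ∂[p,q] = q − p.
The 7×18 boundary matrix has rank 6 and Smith normal form diag(1,1,1,1,1,1).

The boundary map ∂_2: C_2 → C_1 maps a triangle to the signed sum of its edges. For instance
  ∂[0,4,6] = [4,6] − [0,6] + [0,4],
  ∂[0,3,4] = [3,4] − [0,4] + [0,3].
The 18×12 boundary matrix has rank 12 and Smith normal form diag(1,1,1,1,1,1,1,1,1,1,1,2).

Computing H_k = (kernel of ∂_k) / (image of ∂_{k+1}):

  H_0: rank C_0 − rank ∂_1 = 7 − 6 = 1, and the invariant factors of ∂_1 are all 1, so H_0 = Z.
  H_1: rank ker ∂_1 − rank ∂_2 = (18 − 6) − 12 = 0, and ∂_2 has invariant factor 2 > 1, so H_1 = Z/2.
  H_2: rank ker ∂_2 − rank ∂_3 = (12 − 12) − 0 = 0, and there is no ∂_3, so H_2 = 0.

(K is a triangulation of the real projective plane RP^2.)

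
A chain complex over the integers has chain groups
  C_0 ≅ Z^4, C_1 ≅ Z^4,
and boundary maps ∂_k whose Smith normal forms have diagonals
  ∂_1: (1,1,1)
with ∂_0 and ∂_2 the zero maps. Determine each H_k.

H_0: b_0 = 4 − 0 − 3 = 1; torsion from ∂_1 factors > 1: none. So H_0 = Z.
H_1: b_1 = 4 − 3 − 0 = 1; torsion from ∂_2 factors > 1: none. So H_1 = Z.

H_0 = Z,  H_1 = Z.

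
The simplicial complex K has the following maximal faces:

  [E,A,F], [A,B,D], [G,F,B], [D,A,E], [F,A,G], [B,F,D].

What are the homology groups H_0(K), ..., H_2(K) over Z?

H_0 = Z,  H_1 = Z,  H_2 = 0.

K has 6 vertices, 12 edges, 6 triangles.
rank ∂_0 = 0, rank ∂_1 = 5 ⇒ b_0 = 6 − 0 − 5 = 1; all invariant factors of ∂_1 are 1 so no torsion. So H_0 = Z.
rank ∂_1 = 5, rank ∂_2 = 6 ⇒ b_1 = 12 − 5 − 6 = 1; all invariant factors of ∂_2 are 1 so no torsion. So H_1 = Z.
rank ∂_2 = 6, rank ∂_3 = 0 ⇒ b_2 = 6 − 6 − 0 = 0. So H_2 = 0.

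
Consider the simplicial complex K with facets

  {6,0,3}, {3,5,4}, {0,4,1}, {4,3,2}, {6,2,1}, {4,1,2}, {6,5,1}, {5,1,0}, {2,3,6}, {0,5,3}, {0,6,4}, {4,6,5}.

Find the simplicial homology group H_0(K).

We work with the vertex ordering 0 < 1 < 2 < 3 < 4 < 5 < 6. The simplices of K, each written with vertices in increasing order, are:

  0-simplices (7): [0], [1], [2], [3], [4], [5], [6]
  1-simplices (18): [0,1], [0,3], [0,4], [0,5], [0,6], [1,2], [1,4], [1,5], [1,6], [2,3], [2,4], [2,6], [3,4], [3,5], [3,6], [4,5], [4,6], [5,6]
  2-simplices (12): [0,1,4], [0,1,5], [0,3,5], [0,3,6], [0,4,6], [1,2,4], [1,2,6], [1,5,6], [2,3,4], [2,3,6], [3,4,5], [4,5,6]

Hence C_0 ≅ Z^7, C_1 ≅ Z^18, C_2 ≅ Z^12.

∂_1: C_1 → C_0 sends each edge [p,q] (with p < q) to q − p.
The resulting 7×18 matrix has rank 6, and its Smith normal form has invariant factors (1,1,1,1,1,1).

∂_2: C_2 → C_1 sends each 2-simplex [p,q,r] to [q,r] − [p,r] + [p,q]. For instance
  ∂[0,1,4] = [1,4] − [0,4] + [0,1],
  ∂[0,4,6] = [4,6] − [0,6] + [0,4].
As a 18×12 matrix over Z this has rank 12, with invariant factors (1,1,1,1,1,1,1,1,1,1,1,2).

Now H_k = ker ∂_k / im ∂_{k+1}, so:

  H_0: rank C_0 − rank ∂_1 = 7 − 6 = 1, and the invariant factors of ∂_1 are all 1, so H_0 = Z.

H_0 = Z.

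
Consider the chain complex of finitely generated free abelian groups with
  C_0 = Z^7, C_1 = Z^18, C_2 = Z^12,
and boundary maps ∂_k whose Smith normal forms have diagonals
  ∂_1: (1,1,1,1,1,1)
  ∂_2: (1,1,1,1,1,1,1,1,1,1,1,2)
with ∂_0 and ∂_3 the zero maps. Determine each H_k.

H_0: b_0 = 7 − 0 − 6 = 1; torsion from ∂_1 factors > 1: none. So H_0 = Z.
H_1: b_1 = 18 − 6 − 12 = 0; torsion from ∂_2 factors > 1: [2]. So H_1 = Z/2.
H_2: b_2 = 12 − 12 − 0 = 0; torsion from ∂_3 factors > 1: none. So H_2 = 0.

H_0 = Z,  H_1 = Z/2,  H_2 = 0.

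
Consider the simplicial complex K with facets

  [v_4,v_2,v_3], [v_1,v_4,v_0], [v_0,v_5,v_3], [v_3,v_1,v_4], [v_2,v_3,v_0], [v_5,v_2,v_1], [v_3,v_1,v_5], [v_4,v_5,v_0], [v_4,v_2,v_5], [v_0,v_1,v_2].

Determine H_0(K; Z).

Take the total order v_0 < v_1 < v_2 < v_3 < v_4 < v_5 on the vertex set. Then K (dimension 2) consists of the simplices:

  0-simplices (6): [v_0], [v_1], [v_2], [v_3], [v_4], [v_5]
  1-simplices (15): (15 of them)
  2-simplices (10): [v_0,v_1,v_2], [v_0,v_1,v_4], [v_0,v_2,v_3], [v_0,v_3,v_5], [v_0,v_4,v_5], [v_1,v_2,v_5], [v_1,v_3,v_4], [v_1,v_3,v_5], [v_2,v_3,v_4], [v_2,v_4,v_5]

Hence C_0 ≅ Z^6, C_1 ≅ Z^15, C_2 ≅ Z^10.

The boundary map ∂_1: C_1 → C_0 maps an edge to its endpoints' difference, ∂[p,q] = q − p.
The 6×15 boundary matrix has rank 5 and Smith normal form diag(1,1,1,1,1).

∂_2: C_2 → C_1 maps a triangle to the signed sum of its edges. For instance
  ∂[v_0,v_4,v_5] = [v_4,v_5] − [v_0,v_5] + [v_0,v_4],
  ∂[v_1,v_3,v_5] = [v_3,v_5] − [v_1,v_5] + [v_1,v_3].
This gives a 15×10 integer matrix of rank 10; reducing to Smith normal form yields diagonal entries (1,1,1,1,1,1,1,1,1,2).

Computing H_k = (kernel of ∂_k) / (image of ∂_{k+1}):

  H_0: rank C_0 − rank ∂_1 = 6 − 5 = 1, and the invariant factors of ∂_1 are all 1, so H_0 = Z.

H_0 = Z.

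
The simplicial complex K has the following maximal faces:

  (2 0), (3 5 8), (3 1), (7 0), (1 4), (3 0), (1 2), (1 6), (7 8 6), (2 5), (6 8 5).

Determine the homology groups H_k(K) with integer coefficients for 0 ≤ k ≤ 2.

H_0 = Z,  H_1 = Z^4,  H_2 = 0.

Take the total order 0 < 1 < 2 < 3 < 4 < 5 < 6 < 7 < 8 on the vertex set. Then K (dimension 2) consists of the simplices:

  0-simplices (9): [0], [1], [2], [3], [4], [5], [6], [7], [8]
  1-simplices (15): [0,2], [0,3], [0,7], [1,2], [1,3], [1,4], [1,6], [2,5], [3,5], [3,8], [5,6], [5,8], [6,7], [6,8], [7,8]
  2-simplices (3): [3,5,8], [5,6,8], [6,7,8]

Hence C_0 ≅ Z^9, C_1 ≅ Z^15, C_2 ≅ Z^3.

The boundary map ∂_1: C_1 → C_0 is given by ∂[p,q] = [q] − [p].
The resulting 9×15 matrix has rank 8, and its Smith normal form has invariant factors (1,1,1,1,1,1,1,1).

The boundary map ∂_2: C_2 → C_1 sends each 2-simplex [p,q,r] to [q,r] − [p,r] + [p,q]. For instance
  ∂[3,5,8] = [5,8] − [3,8] + [3,5],
  ∂[6,7,8] = [7,8] − [6,8] + [6,7].
The 15×3 boundary matrix has rank 3 and Smith normal form diag(1,1,1).

Computing H_k = (kernel of ∂_k) / (image of ∂_{k+1}):

  H_0: rank C_0 − rank ∂_1 = 9 − 8 = 1, and the invariant factors of ∂_1 are all 1, so H_0 = Z.
  H_1: rank ker ∂_1 − rank ∂_2 = (15 − 8) − 3 = 4, and the invariant factors of ∂_2 are all 1, so H_1 = Z^4.
  H_2: rank ker ∂_2 − rank ∂_3 = (3 − 3) − 0 = 0, and there is no ∂_3, so H_2 = 0.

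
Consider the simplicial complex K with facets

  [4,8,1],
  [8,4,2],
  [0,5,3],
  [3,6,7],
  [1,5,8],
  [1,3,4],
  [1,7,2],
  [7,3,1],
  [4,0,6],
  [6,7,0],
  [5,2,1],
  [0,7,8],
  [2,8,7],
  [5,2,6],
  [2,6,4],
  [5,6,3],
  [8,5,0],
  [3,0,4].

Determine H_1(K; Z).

H_1 ≅ Z ⊕ Z_2.

Fix the vertex order 0 < 1 < 2 < 3 < 4 < 5 < 6 < 7 < 8 and write every simplex with vertices in increasing order. Then dim K = 2 and the simplices of K are:

  0-simplices (9): [0], [1], [2], [3], [4], [5], [6], [7], [8]
  1-simplices (27): (27 of them)
  2-simplices (18): [0,3,4], [0,3,5], [0,4,6], [0,5,8], [0,6,7], [0,7,8], [1,2,5], [1,2,7], [1,3,4], [1,3,7], [1,4,8], [1,5,8], [2,4,6], [2,4,8], [2,5,6], [2,7,8], [3,5,6], [3,6,7]

so the chain groups are C_0 ≅ Z^9, C_1 ≅ Z^27, C_2 ≅ Z^18.

The boundary map ∂_1: C_1 → C_0 is given by ∂[p,q] = [q] − [p].
The resulting 9×27 matrix has rank 8, and its Smith normal form has invariant factors (1,1,1,1,1,1,1,1).

The boundary map ∂_2: C_2 → C_1 acts by ∂[p,q,r] = [q,r] − [p,r] + [p,q]. For instance
  ∂[1,3,7] = [3,7] − [1,7] + [1,3],
  ∂[1,4,8] = [4,8] − [1,8] + [1,4].
The 27×18 boundary matrix has rank 18 and Smith normal form diag(1,1,1,1,1,1,1,1,1,1,1,1,1,1,1,1,1,2).

From H_k ≅ ker(∂_k) / im(∂_{k+1}) we obtain:

  H_1: rank ker ∂_1 − rank ∂_2 = (27 − 8) − 18 = 1, and ∂_2 has invariant factor 2 > 1, so H_1 = Z ⊕ Z_2.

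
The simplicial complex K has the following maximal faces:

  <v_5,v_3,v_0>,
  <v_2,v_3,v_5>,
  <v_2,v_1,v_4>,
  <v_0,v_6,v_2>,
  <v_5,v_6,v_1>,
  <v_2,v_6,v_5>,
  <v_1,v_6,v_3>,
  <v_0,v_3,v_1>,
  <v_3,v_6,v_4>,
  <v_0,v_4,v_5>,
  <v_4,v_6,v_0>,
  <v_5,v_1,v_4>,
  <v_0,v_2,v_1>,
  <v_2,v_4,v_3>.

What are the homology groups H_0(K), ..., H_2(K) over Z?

Fix the vertex order v_0 < v_1 < v_2 < v_3 < v_4 < v_5 < v_6 and write every simplex with vertices in increasing order. Then dim K = 2 and the simplices of K are:

  0-simplices (7): [v_0], [v_1], [v_2], [v_3], [v_4], [v_5], [v_6]
  1-simplices (21): (21 of them)
  2-simplices (14): (14 of them)

giving chain groups C_0 ≅ Z^7, C_1 ≅ Z^21, C_2 ≅ Z^14.

∂_1: C_1 → C_0 sends each edge [p,q] (with p < q) to q − p. For instance
  ∂[v_1,v_5] = [v_5] − [v_1].
The resulting 7×21 matrix has rank 6, and its Smith normal form has invariant factors (1,1,1,1,1,1).

Boundary ∂_2: C_2 → C_1 sends each 2-simplex [p,q,r] to [q,r] − [p,r] + [p,q]. For instance
  ∂[v_1,v_4,v_5] = [v_4,v_5] − [v_1,v_5] + [v_1,v_4],
  ∂[v_0,v_4,v_6] = [v_4,v_6] − [v_0,v_6] + [v_0,v_4].
This gives a 21×14 integer matrix of rank 13; reducing to Smith normal form yields diagonal entries (1,1,1,1,1,1,1,1,1,1,1,1,1).

Computing H_k = (kernel of ∂_k) / (image of ∂_{k+1}):

  H_0: rank C_0 − rank ∂_1 = 7 − 6 = 1, and the invariant factors of ∂_1 are all 1, so H_0 ≅ Z.
  H_1: rank ker ∂_1 − rank ∂_2 = (21 − 6) − 13 = 2, and the invariant factors of ∂_2 are all 1, so H_1 ≅ Z^2.
  H_2: rank ker ∂_2 − rank ∂_3 = (14 − 13) − 0 = 1, and there is no ∂_3, so H_2 ≅ Z.

H_0 ≅ Z,  H_1 ≅ Z^2,  H_2 ≅ Z.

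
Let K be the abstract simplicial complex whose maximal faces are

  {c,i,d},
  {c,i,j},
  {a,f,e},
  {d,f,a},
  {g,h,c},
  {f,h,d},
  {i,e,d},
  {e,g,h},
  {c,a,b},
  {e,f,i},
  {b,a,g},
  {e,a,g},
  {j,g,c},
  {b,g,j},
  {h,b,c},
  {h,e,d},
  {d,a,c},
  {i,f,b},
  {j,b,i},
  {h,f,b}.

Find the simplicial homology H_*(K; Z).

H_0 = Z,  H_1 = Z ⊕ Z/2Z,  H_2 = 0.

Order the vertices as a < b < c < d < e < f < g < h < i < j. Listing each simplex with vertices in this order, K has dimension 2 with simplices:

  0-simplices (10): a, b, c, d, e, f, g, h, i, j
  1-simplices (30): ab, ac, ad, ae, af, ag, bc, bf, bg, bh, bi, bj, cd, cg, ch, ci, cj, de, df, dh, di, ef, eg, eh, ei, fh, fi, gh, gj, ij
  2-simplices (20): abc, abg, acd, adf, aef, aeg, bch, bfh, bfi, bgj, bij, cdi, cgh, cgj, cij, deh, dei, dfh, efi, egh

giving chain groups C_0 ≅ Z^10, C_1 ≅ Z^30, C_2 ≅ Z^20.

The boundary map ∂_1: C_1 → C_0 maps an edge to its endpoints' difference, ∂[p,q] = q − p. For instance
  ∂df = f − d.
The resulting 10×30 matrix has rank 9, and its Smith normal form has invariant factors (1,1,1,1,1,1,1,1,1).

The boundary map ∂_2: C_2 → C_1 sends each 2-simplex [p,q,r] to [q,r] − [p,r] + [p,q]. For instance
  ∂egh = gh − eh + eg,
  ∂dfh = fh − dh + df.
The 30×20 boundary matrix has rank 20 and Smith normal form diag(1,1,1,1,1,1,1,1,1,1,1,1,1,1,1,1,1,1,1,2).

Reading off H_k = ker ∂_k / im ∂_{k+1}:

  H_0: rank C_0 − rank ∂_1 = 10 − 9 = 1, and the invariant factors of ∂_1 are all 1, so H_0 = Z.
  H_1: rank ker ∂_1 − rank ∂_2 = (30 − 9) − 20 = 1, and ∂_2 has invariant factor 2 > 1, so H_1 = Z ⊕ Z/2Z.
  H_2: rank ker ∂_2 − rank ∂_3 = (20 − 20) − 0 = 0, and there is no ∂_3, so H_2 = 0.

As a check, the Euler characteristic is 10 − 30 + 20 = 0, which agrees with 1 − 1 + 0 = 0.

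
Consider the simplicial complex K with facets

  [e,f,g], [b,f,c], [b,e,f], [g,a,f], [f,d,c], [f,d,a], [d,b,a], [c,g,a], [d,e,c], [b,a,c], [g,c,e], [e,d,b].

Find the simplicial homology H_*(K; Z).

Take the total order a < b < c < d < e < f < g on the vertex set. Then K (dimension 2) consists of the simplices:

  0-simplices (7): a, b, c, d, e, f, g
  1-simplices (18): ab, ac, ad, af, ag, bc, bd, be, bf, cd, ce, cf, cg, de, df, ef, eg, fg
  2-simplices (12): abc, abd, acg, adf, afg, bcf, bde, bef, cde, cdf, ceg, efg

giving chain groups C_0 ≅ Z^7, C_1 ≅ Z^18, C_2 ≅ Z^12.

Boundary ∂_1: C_1 → C_0 is given by ∂[p,q] = [q] − [p].
This gives a 7×18 integer matrix of rank 6; reducing to Smith normal form yields diagonal entries (1,1,1,1,1,1).

The boundary map ∂_2: C_2 → C_1 maps a triangle to the signed sum of its edges. For instance
  ∂abc = bc − ac + ab,
  ∂cde = de − ce + cd.
The 18×12 boundary matrix has rank 12 and Smith normal form diag(1,1,1,1,1,1,1,1,1,1,1,2).

Now H_k = ker ∂_k / im ∂_{k+1}, so:

  H_0: rank C_0 − rank ∂_1 = 7 − 6 = 1, and the invariant factors of ∂_1 are all 1, so H_0 ≅ Z.
  H_1: rank ker ∂_1 − rank ∂_2 = (18 − 6) − 12 = 0, and ∂_2 has invariant factor 2 > 1, so H_1 ≅ Z/2.
  H_2: rank ker ∂_2 − rank ∂_3 = (12 − 12) − 0 = 0, and there is no ∂_3, so H_2 ≅ 0.

(K is a triangulation of the real projective plane RP^2.)

H_0 ≅ Z,  H_1 ≅ Z/2,  H_2 = 0.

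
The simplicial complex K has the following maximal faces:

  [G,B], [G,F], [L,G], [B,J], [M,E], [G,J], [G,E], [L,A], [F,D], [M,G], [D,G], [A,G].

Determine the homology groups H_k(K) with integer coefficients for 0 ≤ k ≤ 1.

H_0 ≅ Z,  H_1 ≅ Z^4.

Fix the vertex order A < B < D < E < F < G < J < L < M and write every simplex with vertices in increasing order. Then dim K = 1 and the simplices of K are:

  0-simplices (9): A, B, D, E, F, G, J, L, M
  1-simplices (12): AG, AL, BG, BJ, DF, DG, EG, EM, FG, GJ, GL, GM

so the chain groups are C_0 ≅ Z^9, C_1 ≅ Z^12.

Boundary ∂_1: C_1 → C_0 is given by ∂[p,q] = [q] − [p]. For instance
  ∂GJ = J − G.
As a 9×12 matrix over Z this has rank 8, with invariant factors (1,1,1,1,1,1,1,1).

Computing H_k = (kernel of ∂_k) / (image of ∂_{k+1}):

  H_0: rank C_0 − rank ∂_1 = 9 − 8 = 1, and the invariant factors of ∂_1 are all 1, so H_0 = Z.
  H_1: rank ker ∂_1 − rank ∂_2 = (12 − 8) − 0 = 4, and there is no ∂_2, so H_1 = Z^4.

(K is a triangulation of a wedge of 4 circles.)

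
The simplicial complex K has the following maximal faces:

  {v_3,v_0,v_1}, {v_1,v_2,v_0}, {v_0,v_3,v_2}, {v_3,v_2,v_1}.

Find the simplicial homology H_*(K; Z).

H_0 ≅ Z,  H_1 = 0,  H_2 ≅ Z.

Fix the vertex order v_0 < v_1 < v_2 < v_3 and write every simplex with vertices in increasing order. Then dim K = 2 and the simplices of K are:

  0-simplices (4): [v_0], [v_1], [v_2], [v_3]
  1-simplices (6): [v_0,v_1], [v_0,v_2], [v_0,v_3], [v_1,v_2], [v_1,v_3], [v_2,v_3]
  2-simplices (4): [v_0,v_1,v_2], [v_0,v_1,v_3], [v_0,v_2,v_3], [v_1,v_2,v_3]

giving chain groups C_0 ≅ Z^4, C_1 ≅ Z^6, C_2 ≅ Z^4.

∂_1: C_1 → C_0 sends each edge [p,q] (with p < q) to q − p.
The resulting 4×6 matrix has rank 3, and its Smith normal form has invariant factors (1,1,1).

∂_2: C_2 → C_1 sends each 2-simplex [p,q,r] to [q,r] − [p,r] + [p,q]. For instance
  ∂[v_0,v_2,v_3] = [v_2,v_3] − [v_0,v_3] + [v_0,v_2],
  ∂[v_0,v_1,v_2] = [v_1,v_2] − [v_0,v_2] + [v_0,v_1].
The resulting 6×4 matrix has rank 3, and its Smith normal form has invariant factors (1,1,1).

From H_k ≅ ker(∂_k) / im(∂_{k+1}) we obtain:

  H_0: rank C_0 − rank ∂_1 = 4 − 3 = 1, and the invariant factors of ∂_1 are all 1, so H_0 = Z.
  H_1: rank ker ∂_1 − rank ∂_2 = (6 − 3) − 3 = 0, and the invariant factors of ∂_2 are all 1, so H_1 = 0.
  H_2: rank ker ∂_2 − rank ∂_3 = (4 − 3) − 0 = 1, and there is no ∂_3, so H_2 = Z.

(K is a triangulation of the 2-sphere S^2.)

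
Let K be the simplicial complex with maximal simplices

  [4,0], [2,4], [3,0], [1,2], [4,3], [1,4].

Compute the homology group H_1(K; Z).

Fix the vertex order 0 < 1 < 2 < 3 < 4 and write every simplex with vertices in increasing order. Then dim K = 1 and the simplices of K are:

  0-simplices (5): [0], [1], [2], [3], [4]
  1-simplices (6): [0,3], [0,4], [1,2], [1,4], [2,4], [3,4]

so the chain groups are C_0 ≅ Z^5, C_1 ≅ Z^6.

∂_1: C_1 → C_0 is given by ∂[p,q] = [q] − [p]. For instance
  ∂[3,4] = [4] − [3].
This gives a 5×6 integer matrix of rank 4; reducing to Smith normal form yields diagonal entries (1,1,1,1).

Computing H_k = (kernel of ∂_k) / (image of ∂_{k+1}):

  H_1: rank ker ∂_1 − rank ∂_2 = (6 − 4) − 0 = 2, and there is no ∂_2, so H_1 ≅ Z^2.

(K is a triangulation of a wedge of 2 circles.)

H_1 = Z^2.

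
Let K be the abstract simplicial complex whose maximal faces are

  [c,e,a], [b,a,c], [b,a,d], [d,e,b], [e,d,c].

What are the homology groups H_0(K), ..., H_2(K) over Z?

We work with the vertex ordering a < b < c < d < e. The simplices of K, each written with vertices in increasing order, are:

  0-simplices (5): a, b, c, d, e
  1-simplices (10): ab, ac, ad, ae, bc, bd, be, cd, ce, de
  2-simplices (5): abc, abd, ace, bde, cde

Hence C_0 ≅ Z^5, C_1 ≅ Z^10, C_2 ≅ Z^5.

The boundary map ∂_1: C_1 → C_0 sends each edge [p,q] (with p < q) to q − p. For instance
  ∂de = e − d.
The 5×10 boundary matrix has rank 4 and Smith normal form diag(1,1,1,1).

Boundary ∂_2: C_2 → C_1 maps a triangle to the signed sum of its edges. For instance
  ∂bde = de − be + bd,
  ∂cde = de − ce + cd.
As a 10×5 matrix over Z this has rank 5, with invariant factors (1,1,1,1,1).

Computing H_k = (kernel of ∂_k) / (image of ∂_{k+1}):

  H_0: rank C_0 − rank ∂_1 = 5 − 4 = 1, and the invariant factors of ∂_1 are all 1, so H_0 ≅ Z.
  H_1: rank ker ∂_1 − rank ∂_2 = (10 − 4) − 5 = 1, and the invariant factors of ∂_2 are all 1, so H_1 ≅ Z.
  H_2: rank ker ∂_2 − rank ∂_3 = (5 − 5) − 0 = 0, and there is no ∂_3, so H_2 ≅ 0.

As a check, the Euler characteristic is 5 − 10 + 5 = 0, which agrees with 1 − 1 + 0 = 0.

H_0 ≅ Z,  H_1 ≅ Z,  H_2 = 0.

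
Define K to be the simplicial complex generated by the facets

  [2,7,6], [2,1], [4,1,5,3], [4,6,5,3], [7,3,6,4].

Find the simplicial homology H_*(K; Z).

H_0 = Z,  H_1 = Z,  H_2 = 0,  H_3 = 0.

Take the total order 1 < 2 < 3 < 4 < 5 < 6 < 7 on the vertex set. Then K (dimension 3) consists of the simplices:

  0-simplices (7): [1], [2], [3], [4], [5], [6], [7]
  1-simplices (15): [1,2], [1,3], [1,4], [1,5], [2,6], [2,7], [3,4], [3,5], [3,6], [3,7], [4,5], [4,6], [4,7], [5,6], [6,7]
  2-simplices (11): [1,3,4], [1,3,5], [1,4,5], [2,6,7], [3,4,5], [3,4,6], [3,4,7], [3,5,6], [3,6,7], [4,5,6], [4,6,7]
  3-simplices (3): [1,3,4,5], [3,4,5,6], [3,4,6,7]

so the chain groups are C_0 ≅ Z^7, C_1 ≅ Z^15, C_2 ≅ Z^11, C_3 ≅ Z^3.

∂_1: C_1 → C_0 is given by ∂[p,q] = [q] − [p]. For instance
  ∂[1,3] = [3] − [1].
The resulting 7×15 matrix has rank 6, and its Smith normal form has invariant factors (1,1,1,1,1,1).

Boundary ∂_2: C_2 → C_1 acts by ∂[p,q,r] = [q,r] − [p,r] + [p,q]. For instance
  ∂[1,4,5] = [4,5] − [1,5] + [1,4],
  ∂[3,4,7] = [4,7] − [3,7] + [3,4].
This gives a 15×11 integer matrix of rank 8; reducing to Smith normal form yields diagonal entries (1,1,1,1,1,1,1,1).

Boundary ∂_3: C_3 → C_2 sends each 3-simplex σ to the alternating sum Σ_i (−1)^i (σ with its i-th vertex removed). For instance
  ∂[3,4,6,7] = [4,6,7] − [3,6,7] + [3,4,7] − [3,4,6],
  ∂[3,4,5,6] = [4,5,6] − [3,5,6] + [3,4,6] − [3,4,5].
The resulting 11×3 matrix has rank 3, and its Smith normal form has invariant factors (1,1,1).

From H_k ≅ ker(∂_k) / im(∂_{k+1}) we obtain:

  H_0: rank C_0 − rank ∂_1 = 7 − 6 = 1, and the invariant factors of ∂_1 are all 1, so H_0 = Z.
  H_1: rank ker ∂_1 − rank ∂_2 = (15 − 6) − 8 = 1, and the invariant factors of ∂_2 are all 1, so H_1 = Z.
  H_2: rank ker ∂_2 − rank ∂_3 = (11 − 8) − 3 = 0, and the invariant factors of ∂_3 are all 1, so H_2 = 0.
  H_3: rank ker ∂_3 − rank ∂_4 = (3 − 3) − 0 = 0, and there is no ∂_4, so H_3 = 0.

As a check, the Euler characteristic is 7 − 15 + 11 − 3 = 0, which agrees with 1 − 1 + 0 − 0 = 0.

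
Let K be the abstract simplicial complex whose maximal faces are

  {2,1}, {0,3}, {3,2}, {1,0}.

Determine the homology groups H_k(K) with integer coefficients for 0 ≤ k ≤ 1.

Take the total order 0 < 1 < 2 < 3 on the vertex set. Then K (dimension 1) consists of the simplices:

  0-simplices (4): [0], [1], [2], [3]
  1-simplices (4): [0,1], [0,3], [1,2], [2,3]

so the chain groups are C_0 ≅ Z^4, C_1 ≅ Z^4.

The boundary map ∂_1: C_1 → C_0 is given by ∂[p,q] = [q] − [p]. For instance
  ∂[2,3] = [3] − [2].
This gives a 4×4 integer matrix of rank 3; reducing to Smith normal form yields diagonal entries (1,1,1).

From H_k ≅ ker(∂_k) / im(∂_{k+1}) we obtain:

  H_0: rank C_0 − rank ∂_1 = 4 − 3 = 1, and the invariant factors of ∂_1 are all 1, so H_0 ≅ Z.
  H_1: rank ker ∂_1 − rank ∂_2 = (4 − 3) − 0 = 1, and there is no ∂_2, so H_1 ≅ Z.

As a check, the Euler characteristic is 4 − 4 = 0, which agrees with 1 − 1 = 0.

H_0 = Z,  H_1 = Z.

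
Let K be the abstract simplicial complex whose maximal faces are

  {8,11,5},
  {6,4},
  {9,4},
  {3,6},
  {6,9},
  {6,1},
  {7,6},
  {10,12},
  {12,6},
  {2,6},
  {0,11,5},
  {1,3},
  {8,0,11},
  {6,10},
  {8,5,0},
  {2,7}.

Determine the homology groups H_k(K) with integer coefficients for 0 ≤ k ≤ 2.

K has 13 vertices, 18 edges, 4 triangles.
rank ∂_0 = 0, rank ∂_1 = 11 ⇒ b_0 = 13 − 0 − 11 = 2; all invariant factors of ∂_1 are 1 so no torsion. So H_0 = Z^2.
rank ∂_1 = 11, rank ∂_2 = 3 ⇒ b_1 = 18 − 11 − 3 = 4; all invariant factors of ∂_2 are 1 so no torsion. So H_1 = Z^4.
rank ∂_2 = 3, rank ∂_3 = 0 ⇒ b_2 = 4 − 3 − 0 = 1. So H_2 = Z.

H_0 ≅ Z^2,  H_1 ≅ Z^4,  H_2 ≅ Z.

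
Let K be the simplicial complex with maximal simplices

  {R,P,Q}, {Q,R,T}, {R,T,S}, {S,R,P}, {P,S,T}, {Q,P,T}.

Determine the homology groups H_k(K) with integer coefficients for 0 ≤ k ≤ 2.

H_0 ≅ Z,  H_1 = 0,  H_2 ≅ Z.

Take the total order P < Q < R < S < T on the vertex set. Then K (dimension 2) consists of the simplices:

  0-simplices (5): P, Q, R, S, T
  1-simplices (9): PQ, PR, PS, PT, QR, QT, RS, RT, ST
  2-simplices (6): PQR, PQT, PRS, PST, QRT, RST

so the chain groups are C_0 ≅ Z^5, C_1 ≅ Z^9, C_2 ≅ Z^6.

∂_1: C_1 → C_0 sends each edge [p,q] (with p < q) to q − p.
As a 5×9 matrix over Z this has rank 4, with invariant factors (1,1,1,1).

∂_2: C_2 → C_1 maps a triangle to the signed sum of its edges. For instance
  ∂PST = ST − PT + PS,
  ∂PQT = QT − PT + PQ.
This gives a 9×6 integer matrix of rank 5; reducing to Smith normal form yields diagonal entries (1,1,1,1,1).

Computing H_k = (kernel of ∂_k) / (image of ∂_{k+1}):

  H_0: rank C_0 − rank ∂_1 = 5 − 4 = 1, and the invariant factors of ∂_1 are all 1, so H_0 = Z.
  H_1: rank ker ∂_1 − rank ∂_2 = (9 − 4) − 5 = 0, and the invariant factors of ∂_2 are all 1, so H_1 = 0.
  H_2: rank ker ∂_2 − rank ∂_3 = (6 − 5) − 0 = 1, and there is no ∂_3, so H_2 = Z.

As a check, the Euler characteristic is 5 − 9 + 6 = 2, which agrees with 1 − 0 + 1 = 2.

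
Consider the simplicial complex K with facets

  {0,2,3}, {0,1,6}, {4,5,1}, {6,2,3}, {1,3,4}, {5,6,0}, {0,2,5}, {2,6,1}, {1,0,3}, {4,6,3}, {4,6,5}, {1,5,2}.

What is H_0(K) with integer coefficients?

H_0 ≅ Z.

We work with the vertex ordering 0 < 1 < 2 < 3 < 4 < 5 < 6. The simplices of K, each written with vertices in increasing order, are:

  0-simplices (7): [0], [1], [2], [3], [4], [5], [6]
  1-simplices (18): [0,1], [0,2], [0,3], [0,5], [0,6], [1,2], [1,3], [1,4], [1,5], [1,6], [2,3], [2,5], [2,6], [3,4], [3,6], [4,5], [4,6], [5,6]
  2-simplices (12): [0,1,3], [0,1,6], [0,2,3], [0,2,5], [0,5,6], [1,2,5], [1,2,6], [1,3,4], [1,4,5], [2,3,6], [3,4,6], [4,5,6]

so the chain groups are C_0 ≅ Z^7, C_1 ≅ Z^18, C_2 ≅ Z^12.

The boundary map ∂_1: C_1 → C_0 is given by ∂[p,q] = [q] − [p]. For instance
  ∂[0,3] = [3] − [0].
The 7×18 boundary matrix has rank 6 and Smith normal form diag(1,1,1,1,1,1).

∂_2: C_2 → C_1 sends each 2-simplex [p,q,r] to [q,r] − [p,r] + [p,q]. For instance
  ∂[0,5,6] = [5,6] − [0,6] + [0,5],
  ∂[1,2,6] = [2,6] − [1,6] + [1,2].
The resulting 18×12 matrix has rank 12, and its Smith normal form has invariant factors (1,1,1,1,1,1,1,1,1,1,1,2).

Computing H_k = (kernel of ∂_k) / (image of ∂_{k+1}):

  H_0: rank C_0 − rank ∂_1 = 7 − 6 = 1, and the invariant factors of ∂_1 are all 1, so H_0 = Z.

(K is a triangulation of the real projective plane RP^2.)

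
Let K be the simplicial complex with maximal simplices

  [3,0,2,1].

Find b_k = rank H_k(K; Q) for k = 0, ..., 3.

Fix the vertex order 0 < 1 < 2 < 3 and write every simplex with vertices in increasing order. Then dim K = 3 and the simplices of K are:

  0-simplices (4): [0], [1], [2], [3]
  1-simplices (6): [0,1], [0,2], [0,3], [1,2], [1,3], [2,3]
  2-simplices (4): [0,1,2], [0,1,3], [0,2,3], [1,2,3]
  3-simplices (1): [0,1,2,3]

Hence C_0 ≅ Z^4, C_1 ≅ Z^6, C_2 ≅ Z^4, C_3 ≅ Z^1.

Boundary ∂_1: C_1 → C_0 maps an edge to its endpoints' difference, ∂[p,q] = q − p. For instance
  ∂[0,1] = [1] − [0].
This gives a 4×6 integer matrix of rank 3; reducing to Smith normal form yields diagonal entries (1,1,1).

Boundary ∂_2: C_2 → C_1 sends each 2-simplex [p,q,r] to [q,r] − [p,r] + [p,q]. For instance
  ∂[0,1,2] = [1,2] − [0,2] + [0,1],
  ∂[0,1,3] = [1,3] − [0,3] + [0,1].
As a 6×4 matrix over Z this has rank 3, with invariant factors (1,1,1).

The boundary map ∂_3: C_3 → C_2 sends each 3-simplex σ to the alternating sum Σ_i (−1)^i (σ with its i-th vertex removed). For instance
  ∂[0,1,2,3] = [1,2,3] − [0,2,3] + [0,1,3] − [0,1,2].
The 4×1 boundary matrix has rank 1 and Smith normal form diag(1).

Now H_k = ker ∂_k / im ∂_{k+1}, so:

  H_0: rank C_0 − rank ∂_1 = 4 − 3 = 1, and the invariant factors of ∂_1 are all 1, so H_0 = Z.
  H_1: rank ker ∂_1 − rank ∂_2 = (6 − 3) − 3 = 0, and the invariant factors of ∂_2 are all 1, so H_1 = 0.
  H_2: rank ker ∂_2 − rank ∂_3 = (4 − 3) − 1 = 0, and the invariant factors of ∂_3 are all 1, so H_2 = 0.
  H_3: rank ker ∂_3 − rank ∂_4 = (1 − 1) − 0 = 0, and there is no ∂_4, so H_3 = 0.

As a check, the Euler characteristic is 4 − 6 + 4 − 1 = 1, which agrees with 1 − 0 + 0 − 0 = 1.
(K is a triangulation of the 3-simplex.)

Hence the Betti numbers are b_0 = 1, b_1 = 0, b_2 = 0, b_3 = 0.

b_0 = 1, b_1 = 0, b_2 = 0, b_3 = 0.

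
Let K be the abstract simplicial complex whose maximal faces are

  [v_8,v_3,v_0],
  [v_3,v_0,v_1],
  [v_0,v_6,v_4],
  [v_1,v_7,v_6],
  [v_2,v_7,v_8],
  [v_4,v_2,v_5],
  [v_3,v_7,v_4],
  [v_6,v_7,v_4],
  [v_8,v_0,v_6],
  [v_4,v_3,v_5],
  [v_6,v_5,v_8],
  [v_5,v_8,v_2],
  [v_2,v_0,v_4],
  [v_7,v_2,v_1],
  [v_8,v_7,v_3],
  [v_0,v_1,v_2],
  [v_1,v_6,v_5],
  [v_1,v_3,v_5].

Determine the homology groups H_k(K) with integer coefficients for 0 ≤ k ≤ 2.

H_0 = Z,  H_1 = Z^2,  H_2 = Z.

We work with the vertex ordering v_0 < v_1 < v_2 < v_3 < v_4 < v_5 < v_6 < v_7 < v_8. The simplices of K, each written with vertices in increasing order, are:

  0-simplices (9): [v_0], [v_1], [v_2], [v_3], [v_4], [v_5], [v_6], [v_7], [v_8]
  1-simplices (27): (27 of them)
  2-simplices (18): (18 of them)

giving chain groups C_0 ≅ Z^9, C_1 ≅ Z^27, C_2 ≅ Z^18.

The boundary map ∂_1: C_1 → C_0 maps an edge to its endpoints' difference, ∂[p,q] = q − p. For instance
  ∂[v_2,v_4] = [v_4] − [v_2].
This gives a 9×27 integer matrix of rank 8; reducing to Smith normal form yields diagonal entries (1,1,1,1,1,1,1,1).

Boundary ∂_2: C_2 → C_1 acts by ∂[p,q,r] = [q,r] − [p,r] + [p,q]. For instance
  ∂[v_0,v_1,v_3] = [v_1,v_3] − [v_0,v_3] + [v_0,v_1],
  ∂[v_1,v_3,v_5] = [v_3,v_5] − [v_1,v_5] + [v_1,v_3].
This gives a 27×18 integer matrix of rank 17; reducing to Smith normal form yields diagonal entries (1,1,1,1,1,1,1,1,1,1,1,1,1,1,1,1,1).

Computing H_k = (kernel of ∂_k) / (image of ∂_{k+1}):

  H_0: rank C_0 − rank ∂_1 = 9 − 8 = 1, and the invariant factors of ∂_1 are all 1, so H_0 = Z.
  H_1: rank ker ∂_1 − rank ∂_2 = (27 − 8) − 17 = 2, and the invariant factors of ∂_2 are all 1, so H_1 = Z^2.
  H_2: rank ker ∂_2 − rank ∂_3 = (18 − 17) − 0 = 1, and there is no ∂_3, so H_2 = Z.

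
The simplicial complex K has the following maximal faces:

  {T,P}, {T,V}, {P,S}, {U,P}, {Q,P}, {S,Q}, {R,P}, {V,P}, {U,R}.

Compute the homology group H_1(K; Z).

Take the total order P < Q < R < S < T < U < V on the vertex set. Then K (dimension 1) consists of the simplices:

  0-simplices (7): P, Q, R, S, T, U, V
  1-simplices (9): PQ, PR, PS, PT, PU, PV, QS, RU, TV

so the chain groups are C_0 ≅ Z^7, C_1 ≅ Z^9.

Boundary ∂_1: C_1 → C_0 sends each edge [p,q] (with p < q) to q − p. For instance
  ∂PU = U − P.
This gives a 7×9 integer matrix of rank 6; reducing to Smith normal form yields diagonal entries (1,1,1,1,1,1).

From H_k ≅ ker(∂_k) / im(∂_{k+1}) we obtain:

  H_1: rank ker ∂_1 − rank ∂_2 = (9 − 6) − 0 = 3, and there is no ∂_2, so H_1 ≅ Z^3.

(K is a triangulation of a wedge of 3 circles.)

H_1 ≅ Z^3.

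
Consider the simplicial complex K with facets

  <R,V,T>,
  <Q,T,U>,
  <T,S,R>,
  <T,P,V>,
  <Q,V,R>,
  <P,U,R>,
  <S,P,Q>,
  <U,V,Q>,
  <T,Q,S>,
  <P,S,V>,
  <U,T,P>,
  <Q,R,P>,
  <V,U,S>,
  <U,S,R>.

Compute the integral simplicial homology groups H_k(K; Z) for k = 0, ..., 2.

We work with the vertex ordering P < Q < R < S < T < U < V. The simplices of K, each written with vertices in increasing order, are:

  0-simplices (7): P, Q, R, S, T, U, V
  1-simplices (21): PQ, PR, PS, PT, PU, PV, QR, QS, QT, QU, QV, RS, RT, RU, RV, ST, SU, SV, TU, TV, UV
  2-simplices (14): PQR, PQS, PRU, PSV, PTU, PTV, QRV, QST, QTU, QUV, RST, RSU, RTV, SUV

so the chain groups are C_0 ≅ Z^7, C_1 ≅ Z^21, C_2 ≅ Z^14.

Boundary ∂_1: C_1 → C_0 maps an edge to its endpoints' difference, ∂[p,q] = q − p. For instance
  ∂QT = T − Q.
As a 7×21 matrix over Z this has rank 6, with invariant factors (1,1,1,1,1,1).

The boundary map ∂_2: C_2 → C_1 acts by ∂[p,q,r] = [q,r] − [p,r] + [p,q]. For instance
  ∂PTV = TV − PV + PT,
  ∂RSU = SU − RU + RS.
The resulting 21×14 matrix has rank 13, and its Smith normal form has invariant factors (1,1,1,1,1,1,1,1,1,1,1,1,1).

Reading off H_k = ker ∂_k / im ∂_{k+1}:

  H_0: rank C_0 − rank ∂_1 = 7 − 6 = 1, and the invariant factors of ∂_1 are all 1, so H_0 = Z.
  H_1: rank ker ∂_1 − rank ∂_2 = (21 − 6) − 13 = 2, and the invariant factors of ∂_2 are all 1, so H_1 = Z^2.
  H_2: rank ker ∂_2 − rank ∂_3 = (14 − 13) − 0 = 1, and there is no ∂_3, so H_2 = Z.

(K is a triangulation of the torus T^2.)

H_0 ≅ Z,  H_1 ≅ Z^2,  H_2 ≅ Z.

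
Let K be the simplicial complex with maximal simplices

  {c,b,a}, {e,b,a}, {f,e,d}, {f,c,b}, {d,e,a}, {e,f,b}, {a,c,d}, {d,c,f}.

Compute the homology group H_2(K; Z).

Order the vertices as a < b < c < d < e < f. Listing each simplex with vertices in this order, K has dimension 2 with simplices:

  0-simplices (6): a, b, c, d, e, f
  1-simplices (12): ab, ac, ad, ae, bc, be, bf, cd, cf, de, df, ef
  2-simplices (8): abc, abe, acd, ade, bcf, bef, cdf, def

giving chain groups C_0 ≅ Z^6, C_1 ≅ Z^12, C_2 ≅ Z^8.

The boundary map ∂_1: C_1 → C_0 is given by ∂[p,q] = [q] − [p]. For instance
  ∂df = f − d.
As a 6×12 matrix over Z this has rank 5, with invariant factors (1,1,1,1,1).

Boundary ∂_2: C_2 → C_1 acts by ∂[p,q,r] = [q,r] − [p,r] + [p,q]. For instance
  ∂def = ef − df + de,
  ∂cdf = df − cf + cd.
The resulting 12×8 matrix has rank 7, and its Smith normal form has invariant factors (1,1,1,1,1,1,1).

From H_k ≅ ker(∂_k) / im(∂_{k+1}) we obtain:

  H_2: rank ker ∂_2 − rank ∂_3 = (8 − 7) − 0 = 1, and there is no ∂_3, so H_2 ≅ Z.

H_2 ≅ Z.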